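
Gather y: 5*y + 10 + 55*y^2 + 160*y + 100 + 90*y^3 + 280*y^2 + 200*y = 90*y^3 + 335*y^2 + 365*y + 110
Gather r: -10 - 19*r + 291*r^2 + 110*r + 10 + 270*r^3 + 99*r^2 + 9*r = 270*r^3 + 390*r^2 + 100*r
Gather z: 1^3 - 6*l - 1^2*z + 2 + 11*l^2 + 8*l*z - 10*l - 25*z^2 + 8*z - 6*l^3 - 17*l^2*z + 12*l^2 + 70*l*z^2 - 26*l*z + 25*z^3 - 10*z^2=-6*l^3 + 23*l^2 - 16*l + 25*z^3 + z^2*(70*l - 35) + z*(-17*l^2 - 18*l + 7) + 3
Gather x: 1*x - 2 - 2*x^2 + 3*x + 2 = -2*x^2 + 4*x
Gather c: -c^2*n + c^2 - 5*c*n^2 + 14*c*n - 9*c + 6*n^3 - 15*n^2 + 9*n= c^2*(1 - n) + c*(-5*n^2 + 14*n - 9) + 6*n^3 - 15*n^2 + 9*n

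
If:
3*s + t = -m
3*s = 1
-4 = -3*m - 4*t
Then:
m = -8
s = 1/3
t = 7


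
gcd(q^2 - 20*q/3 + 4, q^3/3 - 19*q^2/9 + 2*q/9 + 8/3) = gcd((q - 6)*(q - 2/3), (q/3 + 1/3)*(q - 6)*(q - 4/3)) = q - 6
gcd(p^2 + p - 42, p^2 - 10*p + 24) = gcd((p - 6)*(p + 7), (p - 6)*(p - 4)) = p - 6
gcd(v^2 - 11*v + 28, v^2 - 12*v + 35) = v - 7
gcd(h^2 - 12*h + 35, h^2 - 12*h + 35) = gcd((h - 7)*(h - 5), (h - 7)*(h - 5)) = h^2 - 12*h + 35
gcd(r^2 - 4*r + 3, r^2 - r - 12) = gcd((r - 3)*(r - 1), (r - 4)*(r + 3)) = 1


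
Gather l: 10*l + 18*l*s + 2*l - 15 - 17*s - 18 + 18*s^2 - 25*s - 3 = l*(18*s + 12) + 18*s^2 - 42*s - 36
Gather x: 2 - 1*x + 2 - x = 4 - 2*x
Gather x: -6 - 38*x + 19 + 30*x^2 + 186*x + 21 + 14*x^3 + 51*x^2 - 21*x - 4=14*x^3 + 81*x^2 + 127*x + 30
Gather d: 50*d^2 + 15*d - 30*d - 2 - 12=50*d^2 - 15*d - 14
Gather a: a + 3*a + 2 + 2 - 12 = 4*a - 8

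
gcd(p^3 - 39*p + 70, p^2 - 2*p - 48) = 1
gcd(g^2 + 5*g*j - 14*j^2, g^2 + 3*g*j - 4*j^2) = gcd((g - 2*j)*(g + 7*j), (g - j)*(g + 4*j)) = 1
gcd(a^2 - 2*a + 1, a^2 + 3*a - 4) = a - 1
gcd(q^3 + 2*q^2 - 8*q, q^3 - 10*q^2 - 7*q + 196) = q + 4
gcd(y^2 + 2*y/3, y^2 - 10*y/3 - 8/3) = y + 2/3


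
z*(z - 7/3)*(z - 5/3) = z^3 - 4*z^2 + 35*z/9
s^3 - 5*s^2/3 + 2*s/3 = s*(s - 1)*(s - 2/3)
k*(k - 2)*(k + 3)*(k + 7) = k^4 + 8*k^3 + k^2 - 42*k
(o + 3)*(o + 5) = o^2 + 8*o + 15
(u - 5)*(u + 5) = u^2 - 25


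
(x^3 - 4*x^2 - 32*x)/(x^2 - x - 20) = x*(x - 8)/(x - 5)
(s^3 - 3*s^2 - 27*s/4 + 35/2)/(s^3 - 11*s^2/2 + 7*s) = (s + 5/2)/s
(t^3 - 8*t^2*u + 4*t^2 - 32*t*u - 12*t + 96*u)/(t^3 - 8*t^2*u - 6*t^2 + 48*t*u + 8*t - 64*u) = (t + 6)/(t - 4)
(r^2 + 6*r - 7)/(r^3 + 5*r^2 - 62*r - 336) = (r - 1)/(r^2 - 2*r - 48)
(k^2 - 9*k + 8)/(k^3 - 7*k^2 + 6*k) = (k - 8)/(k*(k - 6))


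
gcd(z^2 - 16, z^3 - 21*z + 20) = z - 4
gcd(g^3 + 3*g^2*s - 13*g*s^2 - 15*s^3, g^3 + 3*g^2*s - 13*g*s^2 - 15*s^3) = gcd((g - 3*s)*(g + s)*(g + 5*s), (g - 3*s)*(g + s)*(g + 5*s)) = -g^3 - 3*g^2*s + 13*g*s^2 + 15*s^3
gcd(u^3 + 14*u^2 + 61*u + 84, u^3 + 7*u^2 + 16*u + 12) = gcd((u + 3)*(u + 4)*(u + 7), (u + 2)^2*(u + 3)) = u + 3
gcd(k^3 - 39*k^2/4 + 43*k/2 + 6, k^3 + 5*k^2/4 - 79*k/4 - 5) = k^2 - 15*k/4 - 1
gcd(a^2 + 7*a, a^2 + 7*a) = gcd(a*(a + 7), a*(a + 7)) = a^2 + 7*a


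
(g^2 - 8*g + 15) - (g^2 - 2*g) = 15 - 6*g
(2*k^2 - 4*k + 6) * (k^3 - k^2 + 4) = 2*k^5 - 6*k^4 + 10*k^3 + 2*k^2 - 16*k + 24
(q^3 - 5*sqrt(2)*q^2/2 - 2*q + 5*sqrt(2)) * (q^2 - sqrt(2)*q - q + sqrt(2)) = q^5 - 7*sqrt(2)*q^4/2 - q^4 + 3*q^3 + 7*sqrt(2)*q^3/2 - 3*q^2 + 7*sqrt(2)*q^2 - 10*q - 7*sqrt(2)*q + 10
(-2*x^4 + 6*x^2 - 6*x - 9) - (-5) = -2*x^4 + 6*x^2 - 6*x - 4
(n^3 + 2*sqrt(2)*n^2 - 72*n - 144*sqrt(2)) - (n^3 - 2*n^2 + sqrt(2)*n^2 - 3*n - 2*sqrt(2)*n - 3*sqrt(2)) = sqrt(2)*n^2 + 2*n^2 - 69*n + 2*sqrt(2)*n - 141*sqrt(2)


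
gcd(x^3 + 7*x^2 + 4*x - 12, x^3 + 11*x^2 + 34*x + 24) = x + 6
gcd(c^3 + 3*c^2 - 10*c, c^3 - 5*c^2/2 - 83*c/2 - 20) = c + 5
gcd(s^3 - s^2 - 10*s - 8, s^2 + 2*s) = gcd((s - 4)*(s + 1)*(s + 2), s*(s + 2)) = s + 2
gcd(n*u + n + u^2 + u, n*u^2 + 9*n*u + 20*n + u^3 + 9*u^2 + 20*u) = n + u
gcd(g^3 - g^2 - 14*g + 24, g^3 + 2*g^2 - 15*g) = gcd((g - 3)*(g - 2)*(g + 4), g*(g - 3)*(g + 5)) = g - 3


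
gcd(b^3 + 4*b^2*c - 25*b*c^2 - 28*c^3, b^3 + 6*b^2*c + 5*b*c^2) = b + c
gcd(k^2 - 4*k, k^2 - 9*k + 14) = 1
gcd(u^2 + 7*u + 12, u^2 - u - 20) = u + 4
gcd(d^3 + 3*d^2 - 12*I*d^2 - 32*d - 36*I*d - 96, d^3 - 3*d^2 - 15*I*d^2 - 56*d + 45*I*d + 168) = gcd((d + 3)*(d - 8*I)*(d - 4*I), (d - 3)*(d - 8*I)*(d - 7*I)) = d - 8*I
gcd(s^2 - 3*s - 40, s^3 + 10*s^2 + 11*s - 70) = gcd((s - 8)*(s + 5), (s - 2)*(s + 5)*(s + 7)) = s + 5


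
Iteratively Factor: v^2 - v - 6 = (v - 3)*(v + 2)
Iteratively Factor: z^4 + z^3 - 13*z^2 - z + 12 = (z - 3)*(z^3 + 4*z^2 - z - 4) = (z - 3)*(z - 1)*(z^2 + 5*z + 4) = (z - 3)*(z - 1)*(z + 4)*(z + 1)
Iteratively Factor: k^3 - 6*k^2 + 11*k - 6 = (k - 2)*(k^2 - 4*k + 3) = (k - 3)*(k - 2)*(k - 1)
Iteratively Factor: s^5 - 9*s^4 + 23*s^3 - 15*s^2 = (s - 3)*(s^4 - 6*s^3 + 5*s^2) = s*(s - 3)*(s^3 - 6*s^2 + 5*s) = s*(s - 5)*(s - 3)*(s^2 - s) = s*(s - 5)*(s - 3)*(s - 1)*(s)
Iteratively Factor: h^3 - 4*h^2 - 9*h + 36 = (h + 3)*(h^2 - 7*h + 12) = (h - 3)*(h + 3)*(h - 4)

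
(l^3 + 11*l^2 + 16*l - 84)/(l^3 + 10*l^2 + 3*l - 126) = (l - 2)/(l - 3)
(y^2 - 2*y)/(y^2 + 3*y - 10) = y/(y + 5)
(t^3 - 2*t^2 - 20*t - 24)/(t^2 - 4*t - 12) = t + 2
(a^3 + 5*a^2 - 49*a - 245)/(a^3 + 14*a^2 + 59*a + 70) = (a - 7)/(a + 2)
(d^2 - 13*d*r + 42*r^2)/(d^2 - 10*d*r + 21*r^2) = (-d + 6*r)/(-d + 3*r)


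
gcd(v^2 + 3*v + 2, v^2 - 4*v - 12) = v + 2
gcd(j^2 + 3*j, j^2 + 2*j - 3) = j + 3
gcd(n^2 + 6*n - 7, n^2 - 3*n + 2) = n - 1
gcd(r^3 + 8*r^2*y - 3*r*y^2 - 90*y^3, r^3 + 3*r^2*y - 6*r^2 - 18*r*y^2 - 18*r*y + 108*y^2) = -r^2 - 3*r*y + 18*y^2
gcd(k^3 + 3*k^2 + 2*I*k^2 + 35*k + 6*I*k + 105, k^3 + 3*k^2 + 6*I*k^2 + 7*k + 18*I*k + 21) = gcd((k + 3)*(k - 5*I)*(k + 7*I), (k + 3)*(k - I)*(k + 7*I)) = k^2 + k*(3 + 7*I) + 21*I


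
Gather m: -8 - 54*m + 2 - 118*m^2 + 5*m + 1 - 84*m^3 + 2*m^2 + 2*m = -84*m^3 - 116*m^2 - 47*m - 5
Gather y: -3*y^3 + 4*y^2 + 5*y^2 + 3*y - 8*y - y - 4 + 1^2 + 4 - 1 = -3*y^3 + 9*y^2 - 6*y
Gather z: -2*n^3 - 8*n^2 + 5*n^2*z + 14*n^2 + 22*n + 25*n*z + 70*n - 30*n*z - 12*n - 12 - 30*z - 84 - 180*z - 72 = -2*n^3 + 6*n^2 + 80*n + z*(5*n^2 - 5*n - 210) - 168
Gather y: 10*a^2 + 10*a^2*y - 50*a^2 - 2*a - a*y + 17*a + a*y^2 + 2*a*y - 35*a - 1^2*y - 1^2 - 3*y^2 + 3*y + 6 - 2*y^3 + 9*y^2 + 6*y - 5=-40*a^2 - 20*a - 2*y^3 + y^2*(a + 6) + y*(10*a^2 + a + 8)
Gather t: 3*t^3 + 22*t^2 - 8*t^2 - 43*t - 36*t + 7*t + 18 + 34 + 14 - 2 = 3*t^3 + 14*t^2 - 72*t + 64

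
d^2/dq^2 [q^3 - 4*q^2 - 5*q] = 6*q - 8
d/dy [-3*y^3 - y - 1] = -9*y^2 - 1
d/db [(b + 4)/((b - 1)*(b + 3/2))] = 2*(-2*b^2 - 16*b - 7)/(4*b^4 + 4*b^3 - 11*b^2 - 6*b + 9)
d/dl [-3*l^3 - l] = -9*l^2 - 1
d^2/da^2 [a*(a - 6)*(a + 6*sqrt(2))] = 6*a - 12 + 12*sqrt(2)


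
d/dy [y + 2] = 1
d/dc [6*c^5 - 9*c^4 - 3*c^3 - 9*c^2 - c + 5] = 30*c^4 - 36*c^3 - 9*c^2 - 18*c - 1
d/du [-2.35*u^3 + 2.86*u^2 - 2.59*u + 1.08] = -7.05*u^2 + 5.72*u - 2.59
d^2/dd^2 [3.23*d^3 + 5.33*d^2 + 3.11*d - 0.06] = 19.38*d + 10.66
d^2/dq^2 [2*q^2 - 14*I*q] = 4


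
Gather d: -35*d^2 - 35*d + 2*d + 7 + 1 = -35*d^2 - 33*d + 8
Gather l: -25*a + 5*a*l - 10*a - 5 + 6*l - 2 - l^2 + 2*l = -35*a - l^2 + l*(5*a + 8) - 7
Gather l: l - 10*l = -9*l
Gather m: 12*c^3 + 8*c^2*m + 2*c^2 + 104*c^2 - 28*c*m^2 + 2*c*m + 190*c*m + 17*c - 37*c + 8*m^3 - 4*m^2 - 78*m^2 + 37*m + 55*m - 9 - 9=12*c^3 + 106*c^2 - 20*c + 8*m^3 + m^2*(-28*c - 82) + m*(8*c^2 + 192*c + 92) - 18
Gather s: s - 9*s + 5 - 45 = -8*s - 40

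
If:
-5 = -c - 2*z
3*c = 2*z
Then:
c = 5/4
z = 15/8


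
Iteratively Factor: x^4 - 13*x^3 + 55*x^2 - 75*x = (x - 5)*(x^3 - 8*x^2 + 15*x) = (x - 5)^2*(x^2 - 3*x) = x*(x - 5)^2*(x - 3)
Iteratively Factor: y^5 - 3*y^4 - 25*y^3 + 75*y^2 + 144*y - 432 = (y - 3)*(y^4 - 25*y^2 + 144) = (y - 3)*(y + 3)*(y^3 - 3*y^2 - 16*y + 48) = (y - 3)*(y + 3)*(y + 4)*(y^2 - 7*y + 12) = (y - 4)*(y - 3)*(y + 3)*(y + 4)*(y - 3)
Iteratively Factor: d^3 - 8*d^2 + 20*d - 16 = (d - 4)*(d^2 - 4*d + 4) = (d - 4)*(d - 2)*(d - 2)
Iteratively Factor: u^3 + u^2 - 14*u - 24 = (u - 4)*(u^2 + 5*u + 6) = (u - 4)*(u + 3)*(u + 2)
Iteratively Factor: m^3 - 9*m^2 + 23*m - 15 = (m - 5)*(m^2 - 4*m + 3) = (m - 5)*(m - 3)*(m - 1)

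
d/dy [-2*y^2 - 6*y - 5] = -4*y - 6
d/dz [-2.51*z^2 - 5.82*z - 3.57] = -5.02*z - 5.82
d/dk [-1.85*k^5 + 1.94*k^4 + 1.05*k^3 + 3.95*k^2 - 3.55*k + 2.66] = -9.25*k^4 + 7.76*k^3 + 3.15*k^2 + 7.9*k - 3.55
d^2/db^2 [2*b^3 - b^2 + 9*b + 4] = 12*b - 2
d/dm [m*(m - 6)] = 2*m - 6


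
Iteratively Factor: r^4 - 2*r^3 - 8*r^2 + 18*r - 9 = (r - 3)*(r^3 + r^2 - 5*r + 3) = (r - 3)*(r + 3)*(r^2 - 2*r + 1) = (r - 3)*(r - 1)*(r + 3)*(r - 1)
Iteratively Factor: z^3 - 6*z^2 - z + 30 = (z - 3)*(z^2 - 3*z - 10) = (z - 5)*(z - 3)*(z + 2)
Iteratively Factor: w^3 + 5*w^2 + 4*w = (w + 4)*(w^2 + w) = w*(w + 4)*(w + 1)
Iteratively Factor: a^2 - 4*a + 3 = (a - 3)*(a - 1)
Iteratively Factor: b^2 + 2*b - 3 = (b + 3)*(b - 1)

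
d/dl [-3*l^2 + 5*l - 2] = 5 - 6*l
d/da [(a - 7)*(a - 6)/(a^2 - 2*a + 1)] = (11*a - 71)/(a^3 - 3*a^2 + 3*a - 1)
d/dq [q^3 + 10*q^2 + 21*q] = 3*q^2 + 20*q + 21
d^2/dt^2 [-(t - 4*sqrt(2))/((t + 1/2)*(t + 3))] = 4*(-4*t^3 + 48*sqrt(2)*t^2 + 18*t + 168*sqrt(2)*t + 21 + 172*sqrt(2))/(8*t^6 + 84*t^5 + 330*t^4 + 595*t^3 + 495*t^2 + 189*t + 27)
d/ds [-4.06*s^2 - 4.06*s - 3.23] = -8.12*s - 4.06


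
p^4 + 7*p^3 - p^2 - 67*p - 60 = (p - 3)*(p + 1)*(p + 4)*(p + 5)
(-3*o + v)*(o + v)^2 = -3*o^3 - 5*o^2*v - o*v^2 + v^3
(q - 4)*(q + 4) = q^2 - 16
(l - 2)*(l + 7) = l^2 + 5*l - 14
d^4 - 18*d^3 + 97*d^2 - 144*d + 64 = (d - 8)^2*(d - 1)^2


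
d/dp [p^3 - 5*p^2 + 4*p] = 3*p^2 - 10*p + 4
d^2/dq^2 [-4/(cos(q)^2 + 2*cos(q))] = 2*(2*(1 - cos(2*q))^2 - 15*cos(q) + 6*cos(2*q) + 3*cos(3*q) - 18)/((cos(q) + 2)^3*cos(q)^3)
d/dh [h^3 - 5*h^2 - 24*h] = 3*h^2 - 10*h - 24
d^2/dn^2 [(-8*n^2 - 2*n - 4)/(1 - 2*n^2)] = 8*(2*n^3 + 24*n^2 + 3*n + 4)/(8*n^6 - 12*n^4 + 6*n^2 - 1)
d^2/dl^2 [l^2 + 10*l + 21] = 2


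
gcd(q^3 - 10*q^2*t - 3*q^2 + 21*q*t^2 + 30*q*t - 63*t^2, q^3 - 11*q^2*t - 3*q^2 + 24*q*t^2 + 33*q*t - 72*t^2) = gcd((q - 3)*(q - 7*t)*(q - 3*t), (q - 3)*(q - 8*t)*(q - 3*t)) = q^2 - 3*q*t - 3*q + 9*t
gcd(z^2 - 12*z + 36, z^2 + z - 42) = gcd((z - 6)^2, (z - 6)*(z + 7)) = z - 6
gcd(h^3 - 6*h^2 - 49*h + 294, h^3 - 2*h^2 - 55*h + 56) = h + 7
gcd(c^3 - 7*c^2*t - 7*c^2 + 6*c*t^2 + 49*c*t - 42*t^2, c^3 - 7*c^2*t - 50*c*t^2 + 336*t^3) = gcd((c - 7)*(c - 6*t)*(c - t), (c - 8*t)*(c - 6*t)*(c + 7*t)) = -c + 6*t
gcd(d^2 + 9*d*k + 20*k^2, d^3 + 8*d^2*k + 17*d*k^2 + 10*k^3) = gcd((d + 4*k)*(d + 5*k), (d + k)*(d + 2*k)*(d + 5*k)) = d + 5*k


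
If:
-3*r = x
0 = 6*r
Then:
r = 0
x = 0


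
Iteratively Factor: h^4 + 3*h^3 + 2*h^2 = (h + 2)*(h^3 + h^2) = (h + 1)*(h + 2)*(h^2) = h*(h + 1)*(h + 2)*(h)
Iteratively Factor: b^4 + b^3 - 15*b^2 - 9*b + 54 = (b + 3)*(b^3 - 2*b^2 - 9*b + 18) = (b + 3)^2*(b^2 - 5*b + 6) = (b - 2)*(b + 3)^2*(b - 3)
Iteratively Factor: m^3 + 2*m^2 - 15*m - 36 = (m + 3)*(m^2 - m - 12) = (m + 3)^2*(m - 4)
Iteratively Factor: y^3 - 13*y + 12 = (y + 4)*(y^2 - 4*y + 3) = (y - 3)*(y + 4)*(y - 1)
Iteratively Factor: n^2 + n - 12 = (n + 4)*(n - 3)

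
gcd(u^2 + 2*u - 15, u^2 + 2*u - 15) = u^2 + 2*u - 15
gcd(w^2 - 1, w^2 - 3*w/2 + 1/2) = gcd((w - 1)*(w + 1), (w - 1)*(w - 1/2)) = w - 1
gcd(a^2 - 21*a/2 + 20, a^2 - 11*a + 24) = a - 8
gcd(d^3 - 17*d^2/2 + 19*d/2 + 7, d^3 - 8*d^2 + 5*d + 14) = d^2 - 9*d + 14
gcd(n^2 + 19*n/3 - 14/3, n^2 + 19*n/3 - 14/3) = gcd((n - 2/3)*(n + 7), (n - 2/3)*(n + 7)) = n^2 + 19*n/3 - 14/3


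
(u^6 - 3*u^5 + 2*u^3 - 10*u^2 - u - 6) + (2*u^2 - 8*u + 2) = u^6 - 3*u^5 + 2*u^3 - 8*u^2 - 9*u - 4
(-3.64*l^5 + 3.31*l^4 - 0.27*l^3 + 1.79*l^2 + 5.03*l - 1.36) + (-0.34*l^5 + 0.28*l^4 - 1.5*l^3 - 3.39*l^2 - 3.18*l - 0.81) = -3.98*l^5 + 3.59*l^4 - 1.77*l^3 - 1.6*l^2 + 1.85*l - 2.17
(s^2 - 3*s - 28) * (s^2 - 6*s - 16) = s^4 - 9*s^3 - 26*s^2 + 216*s + 448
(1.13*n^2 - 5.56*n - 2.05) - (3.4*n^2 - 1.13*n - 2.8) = -2.27*n^2 - 4.43*n + 0.75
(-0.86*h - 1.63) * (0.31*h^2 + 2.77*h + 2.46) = -0.2666*h^3 - 2.8875*h^2 - 6.6307*h - 4.0098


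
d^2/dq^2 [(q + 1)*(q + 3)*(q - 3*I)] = 6*q + 8 - 6*I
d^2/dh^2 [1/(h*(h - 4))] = 2*(h^2 + h*(h - 4) + (h - 4)^2)/(h^3*(h - 4)^3)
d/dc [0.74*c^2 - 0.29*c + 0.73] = 1.48*c - 0.29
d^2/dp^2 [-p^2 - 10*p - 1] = -2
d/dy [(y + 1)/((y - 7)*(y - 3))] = (-y^2 - 2*y + 31)/(y^4 - 20*y^3 + 142*y^2 - 420*y + 441)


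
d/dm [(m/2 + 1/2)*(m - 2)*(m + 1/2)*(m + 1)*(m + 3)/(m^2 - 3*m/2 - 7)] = (12*m^6 + 4*m^5 - 209*m^4 - 374*m^3 + 247*m^2 + 724*m + 304)/(2*(4*m^4 - 12*m^3 - 47*m^2 + 84*m + 196))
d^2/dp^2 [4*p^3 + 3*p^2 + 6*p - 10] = 24*p + 6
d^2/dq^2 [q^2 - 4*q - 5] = 2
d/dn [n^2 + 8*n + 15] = 2*n + 8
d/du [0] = 0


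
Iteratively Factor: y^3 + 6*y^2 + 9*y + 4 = (y + 1)*(y^2 + 5*y + 4) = (y + 1)^2*(y + 4)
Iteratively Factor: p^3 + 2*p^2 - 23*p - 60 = (p + 4)*(p^2 - 2*p - 15) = (p - 5)*(p + 4)*(p + 3)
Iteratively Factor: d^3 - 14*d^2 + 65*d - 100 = (d - 4)*(d^2 - 10*d + 25) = (d - 5)*(d - 4)*(d - 5)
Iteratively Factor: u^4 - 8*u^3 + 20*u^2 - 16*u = (u - 4)*(u^3 - 4*u^2 + 4*u) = u*(u - 4)*(u^2 - 4*u + 4) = u*(u - 4)*(u - 2)*(u - 2)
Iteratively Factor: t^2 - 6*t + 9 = (t - 3)*(t - 3)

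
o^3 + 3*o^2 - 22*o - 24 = (o - 4)*(o + 1)*(o + 6)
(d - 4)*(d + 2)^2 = d^3 - 12*d - 16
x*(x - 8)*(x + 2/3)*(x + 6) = x^4 - 4*x^3/3 - 148*x^2/3 - 32*x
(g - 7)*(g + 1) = g^2 - 6*g - 7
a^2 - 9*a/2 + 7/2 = (a - 7/2)*(a - 1)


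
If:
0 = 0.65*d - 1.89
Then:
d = 2.91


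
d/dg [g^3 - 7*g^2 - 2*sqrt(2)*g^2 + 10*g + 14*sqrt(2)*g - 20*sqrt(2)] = 3*g^2 - 14*g - 4*sqrt(2)*g + 10 + 14*sqrt(2)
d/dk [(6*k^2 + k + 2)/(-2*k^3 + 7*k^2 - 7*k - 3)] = (12*k^4 + 4*k^3 - 37*k^2 - 64*k + 11)/(4*k^6 - 28*k^5 + 77*k^4 - 86*k^3 + 7*k^2 + 42*k + 9)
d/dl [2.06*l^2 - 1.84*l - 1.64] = 4.12*l - 1.84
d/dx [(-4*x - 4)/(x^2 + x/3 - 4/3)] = 12*(-3*x^2 - x + (x + 1)*(6*x + 1) + 4)/(3*x^2 + x - 4)^2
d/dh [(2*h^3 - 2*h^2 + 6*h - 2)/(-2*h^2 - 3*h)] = 2*(-2*h^4 - 6*h^3 + 9*h^2 - 4*h - 3)/(h^2*(4*h^2 + 12*h + 9))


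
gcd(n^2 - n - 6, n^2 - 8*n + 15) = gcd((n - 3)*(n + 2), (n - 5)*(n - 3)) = n - 3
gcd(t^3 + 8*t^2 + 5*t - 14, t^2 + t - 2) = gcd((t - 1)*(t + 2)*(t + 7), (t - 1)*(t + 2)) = t^2 + t - 2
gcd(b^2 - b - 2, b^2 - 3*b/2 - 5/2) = b + 1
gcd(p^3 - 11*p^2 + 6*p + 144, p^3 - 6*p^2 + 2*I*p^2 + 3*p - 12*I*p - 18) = p - 6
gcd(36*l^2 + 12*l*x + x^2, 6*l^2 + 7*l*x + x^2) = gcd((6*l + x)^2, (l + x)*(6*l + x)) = 6*l + x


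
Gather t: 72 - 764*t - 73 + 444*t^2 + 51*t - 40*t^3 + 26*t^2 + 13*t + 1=-40*t^3 + 470*t^2 - 700*t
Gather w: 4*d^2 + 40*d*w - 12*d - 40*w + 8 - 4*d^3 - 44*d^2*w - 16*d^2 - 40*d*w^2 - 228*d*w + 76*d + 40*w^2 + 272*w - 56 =-4*d^3 - 12*d^2 + 64*d + w^2*(40 - 40*d) + w*(-44*d^2 - 188*d + 232) - 48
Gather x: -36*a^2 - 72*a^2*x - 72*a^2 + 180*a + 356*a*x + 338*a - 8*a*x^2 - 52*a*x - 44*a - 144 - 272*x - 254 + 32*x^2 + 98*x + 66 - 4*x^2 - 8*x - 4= -108*a^2 + 474*a + x^2*(28 - 8*a) + x*(-72*a^2 + 304*a - 182) - 336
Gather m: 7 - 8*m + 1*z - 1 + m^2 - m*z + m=m^2 + m*(-z - 7) + z + 6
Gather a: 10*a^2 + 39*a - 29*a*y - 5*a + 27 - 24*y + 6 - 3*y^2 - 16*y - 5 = 10*a^2 + a*(34 - 29*y) - 3*y^2 - 40*y + 28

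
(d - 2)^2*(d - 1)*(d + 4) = d^4 - d^3 - 12*d^2 + 28*d - 16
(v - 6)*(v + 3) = v^2 - 3*v - 18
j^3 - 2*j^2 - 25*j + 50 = (j - 5)*(j - 2)*(j + 5)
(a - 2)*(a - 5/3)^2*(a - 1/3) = a^4 - 17*a^3/3 + 101*a^2/9 - 235*a/27 + 50/27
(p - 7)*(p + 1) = p^2 - 6*p - 7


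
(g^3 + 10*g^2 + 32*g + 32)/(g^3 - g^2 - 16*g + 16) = (g^2 + 6*g + 8)/(g^2 - 5*g + 4)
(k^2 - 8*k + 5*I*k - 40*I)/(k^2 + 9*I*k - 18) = (k^2 + k*(-8 + 5*I) - 40*I)/(k^2 + 9*I*k - 18)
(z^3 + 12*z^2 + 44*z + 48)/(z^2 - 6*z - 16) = (z^2 + 10*z + 24)/(z - 8)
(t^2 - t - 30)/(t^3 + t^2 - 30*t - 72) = (t + 5)/(t^2 + 7*t + 12)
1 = 1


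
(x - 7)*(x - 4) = x^2 - 11*x + 28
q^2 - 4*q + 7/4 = (q - 7/2)*(q - 1/2)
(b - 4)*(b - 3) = b^2 - 7*b + 12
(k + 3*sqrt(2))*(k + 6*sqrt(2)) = k^2 + 9*sqrt(2)*k + 36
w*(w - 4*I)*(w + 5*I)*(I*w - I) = I*w^4 - w^3 - I*w^3 + w^2 + 20*I*w^2 - 20*I*w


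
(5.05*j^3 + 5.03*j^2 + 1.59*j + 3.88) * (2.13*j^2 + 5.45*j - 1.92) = 10.7565*j^5 + 38.2364*j^4 + 21.1042*j^3 + 7.2723*j^2 + 18.0932*j - 7.4496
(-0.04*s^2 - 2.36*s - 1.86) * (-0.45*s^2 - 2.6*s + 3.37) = 0.018*s^4 + 1.166*s^3 + 6.8382*s^2 - 3.1172*s - 6.2682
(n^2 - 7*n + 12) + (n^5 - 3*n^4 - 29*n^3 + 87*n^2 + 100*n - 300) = n^5 - 3*n^4 - 29*n^3 + 88*n^2 + 93*n - 288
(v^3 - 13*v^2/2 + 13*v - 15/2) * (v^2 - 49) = v^5 - 13*v^4/2 - 36*v^3 + 311*v^2 - 637*v + 735/2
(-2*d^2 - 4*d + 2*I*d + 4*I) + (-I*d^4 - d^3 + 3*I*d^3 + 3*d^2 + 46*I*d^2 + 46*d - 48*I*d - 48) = -I*d^4 - d^3 + 3*I*d^3 + d^2 + 46*I*d^2 + 42*d - 46*I*d - 48 + 4*I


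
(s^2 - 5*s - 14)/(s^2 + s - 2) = (s - 7)/(s - 1)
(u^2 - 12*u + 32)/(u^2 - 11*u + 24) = (u - 4)/(u - 3)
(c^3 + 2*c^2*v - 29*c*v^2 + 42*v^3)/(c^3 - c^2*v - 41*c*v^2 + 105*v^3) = (-c + 2*v)/(-c + 5*v)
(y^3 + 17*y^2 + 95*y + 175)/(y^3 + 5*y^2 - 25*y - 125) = (y + 7)/(y - 5)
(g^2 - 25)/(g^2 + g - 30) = (g + 5)/(g + 6)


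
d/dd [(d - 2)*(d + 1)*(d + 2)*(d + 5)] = 4*d^3 + 18*d^2 + 2*d - 24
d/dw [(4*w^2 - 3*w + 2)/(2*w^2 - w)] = 2*(w^2 - 4*w + 1)/(w^2*(4*w^2 - 4*w + 1))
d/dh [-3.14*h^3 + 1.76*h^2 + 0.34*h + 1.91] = -9.42*h^2 + 3.52*h + 0.34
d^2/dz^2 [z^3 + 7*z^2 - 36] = 6*z + 14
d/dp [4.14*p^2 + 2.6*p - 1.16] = 8.28*p + 2.6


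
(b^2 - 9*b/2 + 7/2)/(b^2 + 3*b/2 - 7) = (2*b^2 - 9*b + 7)/(2*b^2 + 3*b - 14)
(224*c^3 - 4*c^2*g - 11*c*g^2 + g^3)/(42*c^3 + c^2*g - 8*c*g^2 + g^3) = (32*c^2 + 4*c*g - g^2)/(6*c^2 + c*g - g^2)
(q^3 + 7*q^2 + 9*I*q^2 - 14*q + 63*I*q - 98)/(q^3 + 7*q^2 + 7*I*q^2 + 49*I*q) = (q + 2*I)/q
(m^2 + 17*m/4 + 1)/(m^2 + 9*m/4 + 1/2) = (m + 4)/(m + 2)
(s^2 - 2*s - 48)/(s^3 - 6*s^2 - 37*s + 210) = (s - 8)/(s^2 - 12*s + 35)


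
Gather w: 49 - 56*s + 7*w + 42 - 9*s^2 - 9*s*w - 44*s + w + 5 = -9*s^2 - 100*s + w*(8 - 9*s) + 96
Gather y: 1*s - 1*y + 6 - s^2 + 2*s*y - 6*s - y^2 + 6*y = -s^2 - 5*s - y^2 + y*(2*s + 5) + 6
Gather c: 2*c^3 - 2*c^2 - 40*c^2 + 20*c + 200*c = 2*c^3 - 42*c^2 + 220*c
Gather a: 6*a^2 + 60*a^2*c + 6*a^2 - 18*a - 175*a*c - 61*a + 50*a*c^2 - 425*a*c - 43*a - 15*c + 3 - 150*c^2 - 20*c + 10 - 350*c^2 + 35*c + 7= a^2*(60*c + 12) + a*(50*c^2 - 600*c - 122) - 500*c^2 + 20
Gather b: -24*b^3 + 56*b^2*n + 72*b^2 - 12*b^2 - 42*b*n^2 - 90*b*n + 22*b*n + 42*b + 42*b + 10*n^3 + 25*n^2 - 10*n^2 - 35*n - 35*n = -24*b^3 + b^2*(56*n + 60) + b*(-42*n^2 - 68*n + 84) + 10*n^3 + 15*n^2 - 70*n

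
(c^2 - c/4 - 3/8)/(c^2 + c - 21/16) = 2*(2*c + 1)/(4*c + 7)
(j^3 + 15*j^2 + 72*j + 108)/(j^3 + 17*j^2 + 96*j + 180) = (j + 3)/(j + 5)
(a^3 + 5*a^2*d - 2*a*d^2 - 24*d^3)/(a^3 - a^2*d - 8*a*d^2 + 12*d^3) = (a + 4*d)/(a - 2*d)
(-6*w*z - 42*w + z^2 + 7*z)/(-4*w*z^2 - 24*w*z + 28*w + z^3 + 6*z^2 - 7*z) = (-6*w + z)/(-4*w*z + 4*w + z^2 - z)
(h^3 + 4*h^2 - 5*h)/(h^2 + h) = (h^2 + 4*h - 5)/(h + 1)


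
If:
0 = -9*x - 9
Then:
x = -1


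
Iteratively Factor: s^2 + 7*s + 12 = (s + 4)*(s + 3)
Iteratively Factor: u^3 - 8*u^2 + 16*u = (u - 4)*(u^2 - 4*u) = (u - 4)^2*(u)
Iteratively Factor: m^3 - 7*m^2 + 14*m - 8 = (m - 4)*(m^2 - 3*m + 2) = (m - 4)*(m - 1)*(m - 2)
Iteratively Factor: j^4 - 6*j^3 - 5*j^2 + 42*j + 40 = (j + 2)*(j^3 - 8*j^2 + 11*j + 20) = (j + 1)*(j + 2)*(j^2 - 9*j + 20) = (j - 4)*(j + 1)*(j + 2)*(j - 5)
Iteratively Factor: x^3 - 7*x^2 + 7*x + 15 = (x - 3)*(x^2 - 4*x - 5) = (x - 5)*(x - 3)*(x + 1)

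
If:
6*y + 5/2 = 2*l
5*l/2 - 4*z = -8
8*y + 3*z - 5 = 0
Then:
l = 56/109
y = -107/436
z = 253/109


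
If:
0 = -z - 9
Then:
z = -9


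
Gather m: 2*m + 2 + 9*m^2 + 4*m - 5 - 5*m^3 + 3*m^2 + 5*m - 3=-5*m^3 + 12*m^2 + 11*m - 6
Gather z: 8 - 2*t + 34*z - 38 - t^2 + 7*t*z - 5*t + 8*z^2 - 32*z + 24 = -t^2 - 7*t + 8*z^2 + z*(7*t + 2) - 6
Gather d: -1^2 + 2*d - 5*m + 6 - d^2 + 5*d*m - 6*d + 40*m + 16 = -d^2 + d*(5*m - 4) + 35*m + 21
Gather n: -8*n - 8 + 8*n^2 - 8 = 8*n^2 - 8*n - 16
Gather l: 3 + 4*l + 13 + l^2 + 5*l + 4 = l^2 + 9*l + 20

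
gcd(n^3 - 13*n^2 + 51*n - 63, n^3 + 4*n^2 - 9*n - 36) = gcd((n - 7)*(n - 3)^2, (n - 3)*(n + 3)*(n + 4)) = n - 3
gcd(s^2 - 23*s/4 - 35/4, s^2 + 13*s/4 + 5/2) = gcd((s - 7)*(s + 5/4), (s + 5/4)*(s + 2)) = s + 5/4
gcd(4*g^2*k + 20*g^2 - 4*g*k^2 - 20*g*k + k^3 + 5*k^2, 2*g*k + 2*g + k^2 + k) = 1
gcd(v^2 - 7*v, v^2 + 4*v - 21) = 1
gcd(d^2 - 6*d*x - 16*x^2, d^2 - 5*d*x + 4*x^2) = 1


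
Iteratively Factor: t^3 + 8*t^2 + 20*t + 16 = (t + 2)*(t^2 + 6*t + 8) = (t + 2)^2*(t + 4)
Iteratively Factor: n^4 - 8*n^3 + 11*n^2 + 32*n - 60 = (n - 5)*(n^3 - 3*n^2 - 4*n + 12) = (n - 5)*(n - 2)*(n^2 - n - 6) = (n - 5)*(n - 2)*(n + 2)*(n - 3)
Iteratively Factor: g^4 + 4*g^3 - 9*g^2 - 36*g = (g + 4)*(g^3 - 9*g) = (g + 3)*(g + 4)*(g^2 - 3*g) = (g - 3)*(g + 3)*(g + 4)*(g)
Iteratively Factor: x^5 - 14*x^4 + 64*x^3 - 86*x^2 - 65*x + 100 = (x + 1)*(x^4 - 15*x^3 + 79*x^2 - 165*x + 100) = (x - 4)*(x + 1)*(x^3 - 11*x^2 + 35*x - 25) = (x - 5)*(x - 4)*(x + 1)*(x^2 - 6*x + 5) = (x - 5)^2*(x - 4)*(x + 1)*(x - 1)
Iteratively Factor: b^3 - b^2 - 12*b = (b)*(b^2 - b - 12) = b*(b + 3)*(b - 4)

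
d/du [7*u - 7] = 7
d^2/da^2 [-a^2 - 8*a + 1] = -2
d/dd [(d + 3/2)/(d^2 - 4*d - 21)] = (d^2 - 4*d - (d - 2)*(2*d + 3) - 21)/(-d^2 + 4*d + 21)^2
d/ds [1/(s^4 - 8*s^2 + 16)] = 4*s*(4 - s^2)/(s^4 - 8*s^2 + 16)^2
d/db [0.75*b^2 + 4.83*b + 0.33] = 1.5*b + 4.83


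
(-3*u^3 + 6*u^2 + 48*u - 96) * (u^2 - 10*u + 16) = -3*u^5 + 36*u^4 - 60*u^3 - 480*u^2 + 1728*u - 1536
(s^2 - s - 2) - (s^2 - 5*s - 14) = 4*s + 12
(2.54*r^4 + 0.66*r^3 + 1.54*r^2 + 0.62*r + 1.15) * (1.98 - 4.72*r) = -11.9888*r^5 + 1.914*r^4 - 5.962*r^3 + 0.1228*r^2 - 4.2004*r + 2.277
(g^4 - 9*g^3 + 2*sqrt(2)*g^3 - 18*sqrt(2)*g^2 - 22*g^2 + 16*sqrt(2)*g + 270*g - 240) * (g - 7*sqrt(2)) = g^5 - 9*g^4 - 5*sqrt(2)*g^4 - 50*g^3 + 45*sqrt(2)*g^3 + 170*sqrt(2)*g^2 + 522*g^2 - 1890*sqrt(2)*g - 464*g + 1680*sqrt(2)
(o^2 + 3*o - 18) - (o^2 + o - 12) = 2*o - 6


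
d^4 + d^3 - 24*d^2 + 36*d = d*(d - 3)*(d - 2)*(d + 6)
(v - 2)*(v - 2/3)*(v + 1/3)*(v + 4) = v^4 + 5*v^3/3 - 80*v^2/9 + 20*v/9 + 16/9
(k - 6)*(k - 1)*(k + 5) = k^3 - 2*k^2 - 29*k + 30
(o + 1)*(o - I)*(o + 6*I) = o^3 + o^2 + 5*I*o^2 + 6*o + 5*I*o + 6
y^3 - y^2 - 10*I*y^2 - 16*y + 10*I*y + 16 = (y - 1)*(y - 8*I)*(y - 2*I)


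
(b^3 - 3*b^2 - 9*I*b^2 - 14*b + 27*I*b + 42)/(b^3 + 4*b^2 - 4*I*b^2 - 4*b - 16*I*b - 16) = (b^2 - b*(3 + 7*I) + 21*I)/(b^2 + 2*b*(2 - I) - 8*I)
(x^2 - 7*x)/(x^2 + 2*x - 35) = x*(x - 7)/(x^2 + 2*x - 35)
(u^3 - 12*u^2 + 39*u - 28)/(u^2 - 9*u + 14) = (u^2 - 5*u + 4)/(u - 2)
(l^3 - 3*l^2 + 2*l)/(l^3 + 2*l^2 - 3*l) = (l - 2)/(l + 3)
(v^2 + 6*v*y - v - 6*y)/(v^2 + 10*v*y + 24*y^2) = (v - 1)/(v + 4*y)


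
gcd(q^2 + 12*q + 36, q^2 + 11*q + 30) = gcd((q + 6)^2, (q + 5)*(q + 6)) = q + 6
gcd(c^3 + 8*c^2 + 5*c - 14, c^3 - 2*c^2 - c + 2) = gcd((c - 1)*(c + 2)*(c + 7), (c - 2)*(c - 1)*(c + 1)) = c - 1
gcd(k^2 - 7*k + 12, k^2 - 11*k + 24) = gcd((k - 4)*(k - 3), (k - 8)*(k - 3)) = k - 3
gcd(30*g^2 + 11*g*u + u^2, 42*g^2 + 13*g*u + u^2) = 6*g + u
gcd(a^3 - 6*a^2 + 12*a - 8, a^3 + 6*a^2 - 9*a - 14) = a - 2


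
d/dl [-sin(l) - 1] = -cos(l)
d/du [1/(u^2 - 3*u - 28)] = (3 - 2*u)/(-u^2 + 3*u + 28)^2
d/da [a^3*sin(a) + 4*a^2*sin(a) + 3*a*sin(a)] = a^3*cos(a) + 3*a^2*sin(a) + 4*a^2*cos(a) + 8*a*sin(a) + 3*a*cos(a) + 3*sin(a)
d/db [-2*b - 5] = -2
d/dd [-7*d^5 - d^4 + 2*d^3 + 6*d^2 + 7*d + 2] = -35*d^4 - 4*d^3 + 6*d^2 + 12*d + 7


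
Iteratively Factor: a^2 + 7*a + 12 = (a + 4)*(a + 3)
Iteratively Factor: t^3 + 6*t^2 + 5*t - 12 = (t + 3)*(t^2 + 3*t - 4) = (t - 1)*(t + 3)*(t + 4)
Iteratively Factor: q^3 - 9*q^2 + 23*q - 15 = (q - 1)*(q^2 - 8*q + 15) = (q - 5)*(q - 1)*(q - 3)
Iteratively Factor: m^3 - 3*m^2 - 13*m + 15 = (m - 5)*(m^2 + 2*m - 3) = (m - 5)*(m + 3)*(m - 1)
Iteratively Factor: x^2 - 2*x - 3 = (x - 3)*(x + 1)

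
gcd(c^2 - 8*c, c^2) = c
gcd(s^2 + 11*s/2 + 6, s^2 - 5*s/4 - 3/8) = 1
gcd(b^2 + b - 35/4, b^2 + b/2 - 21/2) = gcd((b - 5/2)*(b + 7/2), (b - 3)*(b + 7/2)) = b + 7/2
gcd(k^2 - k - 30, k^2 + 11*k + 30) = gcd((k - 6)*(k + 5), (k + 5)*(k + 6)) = k + 5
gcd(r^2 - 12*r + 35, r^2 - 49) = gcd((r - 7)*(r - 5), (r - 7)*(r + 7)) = r - 7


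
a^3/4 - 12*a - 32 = (a/4 + 1)*(a - 8)*(a + 4)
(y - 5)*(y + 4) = y^2 - y - 20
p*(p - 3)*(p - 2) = p^3 - 5*p^2 + 6*p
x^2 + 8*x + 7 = (x + 1)*(x + 7)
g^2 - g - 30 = (g - 6)*(g + 5)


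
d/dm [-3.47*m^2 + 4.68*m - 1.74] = 4.68 - 6.94*m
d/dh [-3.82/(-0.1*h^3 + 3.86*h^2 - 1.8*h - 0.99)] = (-1.146*h^2 + 29.4904*h - 6.876)/(0.1*h^3 - 3.86*h^2 + 1.8*h + 0.99)^2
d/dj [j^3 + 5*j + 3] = 3*j^2 + 5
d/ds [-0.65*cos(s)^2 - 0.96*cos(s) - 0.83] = (1.3*cos(s) + 0.96)*sin(s)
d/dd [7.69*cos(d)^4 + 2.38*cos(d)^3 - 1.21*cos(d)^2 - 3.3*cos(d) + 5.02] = (-30.76*cos(d)^3 - 7.14*cos(d)^2 + 2.42*cos(d) + 3.3)*sin(d)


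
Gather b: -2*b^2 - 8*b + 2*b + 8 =-2*b^2 - 6*b + 8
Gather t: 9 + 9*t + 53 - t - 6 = 8*t + 56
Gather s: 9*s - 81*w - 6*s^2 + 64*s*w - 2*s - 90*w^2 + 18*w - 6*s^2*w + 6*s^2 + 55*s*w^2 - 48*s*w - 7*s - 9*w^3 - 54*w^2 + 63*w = -6*s^2*w + s*(55*w^2 + 16*w) - 9*w^3 - 144*w^2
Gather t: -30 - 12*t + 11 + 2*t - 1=-10*t - 20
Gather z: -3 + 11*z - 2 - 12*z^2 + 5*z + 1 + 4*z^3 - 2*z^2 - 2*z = 4*z^3 - 14*z^2 + 14*z - 4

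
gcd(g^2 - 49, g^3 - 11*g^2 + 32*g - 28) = g - 7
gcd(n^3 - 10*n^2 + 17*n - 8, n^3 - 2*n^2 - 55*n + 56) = n^2 - 9*n + 8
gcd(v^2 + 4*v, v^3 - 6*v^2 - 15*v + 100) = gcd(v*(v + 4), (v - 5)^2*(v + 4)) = v + 4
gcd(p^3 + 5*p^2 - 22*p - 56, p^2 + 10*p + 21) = p + 7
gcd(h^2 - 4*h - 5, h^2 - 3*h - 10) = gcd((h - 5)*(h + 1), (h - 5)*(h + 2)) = h - 5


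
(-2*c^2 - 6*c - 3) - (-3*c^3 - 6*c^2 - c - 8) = 3*c^3 + 4*c^2 - 5*c + 5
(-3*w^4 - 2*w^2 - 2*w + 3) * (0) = 0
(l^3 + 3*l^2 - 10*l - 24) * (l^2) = l^5 + 3*l^4 - 10*l^3 - 24*l^2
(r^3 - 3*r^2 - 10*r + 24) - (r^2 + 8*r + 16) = r^3 - 4*r^2 - 18*r + 8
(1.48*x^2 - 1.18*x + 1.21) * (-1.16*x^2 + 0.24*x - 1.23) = -1.7168*x^4 + 1.724*x^3 - 3.5072*x^2 + 1.7418*x - 1.4883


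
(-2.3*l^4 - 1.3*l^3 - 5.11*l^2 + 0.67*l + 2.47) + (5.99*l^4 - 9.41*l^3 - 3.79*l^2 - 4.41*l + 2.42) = 3.69*l^4 - 10.71*l^3 - 8.9*l^2 - 3.74*l + 4.89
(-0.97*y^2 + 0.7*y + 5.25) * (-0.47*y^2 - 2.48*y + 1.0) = 0.4559*y^4 + 2.0766*y^3 - 5.1735*y^2 - 12.32*y + 5.25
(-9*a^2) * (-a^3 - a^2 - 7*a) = 9*a^5 + 9*a^4 + 63*a^3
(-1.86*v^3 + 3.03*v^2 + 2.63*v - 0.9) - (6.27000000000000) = -1.86*v^3 + 3.03*v^2 + 2.63*v - 7.17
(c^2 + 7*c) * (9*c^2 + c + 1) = 9*c^4 + 64*c^3 + 8*c^2 + 7*c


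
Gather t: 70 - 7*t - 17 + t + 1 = 54 - 6*t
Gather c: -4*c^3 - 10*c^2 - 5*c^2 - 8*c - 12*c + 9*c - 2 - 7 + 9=-4*c^3 - 15*c^2 - 11*c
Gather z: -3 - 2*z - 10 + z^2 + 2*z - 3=z^2 - 16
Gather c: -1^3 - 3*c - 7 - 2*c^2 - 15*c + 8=-2*c^2 - 18*c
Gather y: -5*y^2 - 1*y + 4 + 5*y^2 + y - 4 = 0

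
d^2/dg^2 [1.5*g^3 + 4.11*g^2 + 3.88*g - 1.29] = 9.0*g + 8.22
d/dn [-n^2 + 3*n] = 3 - 2*n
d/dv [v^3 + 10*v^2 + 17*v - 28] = 3*v^2 + 20*v + 17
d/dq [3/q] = -3/q^2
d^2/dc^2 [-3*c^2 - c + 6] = -6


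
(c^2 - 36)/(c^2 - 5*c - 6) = (c + 6)/(c + 1)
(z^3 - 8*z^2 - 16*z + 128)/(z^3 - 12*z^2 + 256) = (z - 4)/(z - 8)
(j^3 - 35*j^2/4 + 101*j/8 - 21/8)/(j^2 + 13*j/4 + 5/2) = (8*j^3 - 70*j^2 + 101*j - 21)/(2*(4*j^2 + 13*j + 10))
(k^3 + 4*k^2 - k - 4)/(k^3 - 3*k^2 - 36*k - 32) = (k - 1)/(k - 8)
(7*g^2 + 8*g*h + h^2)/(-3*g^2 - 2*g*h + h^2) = (-7*g - h)/(3*g - h)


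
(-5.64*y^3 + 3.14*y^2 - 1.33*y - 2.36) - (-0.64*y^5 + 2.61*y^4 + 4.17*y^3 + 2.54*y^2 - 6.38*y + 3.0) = 0.64*y^5 - 2.61*y^4 - 9.81*y^3 + 0.6*y^2 + 5.05*y - 5.36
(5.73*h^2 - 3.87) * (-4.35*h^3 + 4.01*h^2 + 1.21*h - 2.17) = -24.9255*h^5 + 22.9773*h^4 + 23.7678*h^3 - 27.9528*h^2 - 4.6827*h + 8.3979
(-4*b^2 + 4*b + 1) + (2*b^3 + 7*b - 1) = 2*b^3 - 4*b^2 + 11*b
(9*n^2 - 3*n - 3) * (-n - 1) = -9*n^3 - 6*n^2 + 6*n + 3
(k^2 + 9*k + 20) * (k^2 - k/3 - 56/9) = k^4 + 26*k^3/3 + 97*k^2/9 - 188*k/3 - 1120/9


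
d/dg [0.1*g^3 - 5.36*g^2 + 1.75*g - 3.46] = 0.3*g^2 - 10.72*g + 1.75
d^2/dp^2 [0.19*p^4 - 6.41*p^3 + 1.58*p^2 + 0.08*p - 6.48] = 2.28*p^2 - 38.46*p + 3.16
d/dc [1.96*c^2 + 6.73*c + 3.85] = 3.92*c + 6.73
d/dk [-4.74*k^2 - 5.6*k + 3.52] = -9.48*k - 5.6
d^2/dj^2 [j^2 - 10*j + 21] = 2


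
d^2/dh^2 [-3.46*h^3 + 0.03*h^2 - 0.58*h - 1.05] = 0.06 - 20.76*h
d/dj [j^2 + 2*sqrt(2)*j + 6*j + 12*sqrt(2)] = 2*j + 2*sqrt(2) + 6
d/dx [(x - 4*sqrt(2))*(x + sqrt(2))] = 2*x - 3*sqrt(2)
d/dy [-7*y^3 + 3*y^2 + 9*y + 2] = -21*y^2 + 6*y + 9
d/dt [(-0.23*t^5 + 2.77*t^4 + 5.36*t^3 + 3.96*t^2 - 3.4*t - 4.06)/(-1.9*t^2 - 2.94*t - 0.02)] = (1.311*t^6 - 7.8212*t^5 - 34.5924*t^4 - 31.7384*t^3 - 18.424*t^2 - 15.5864*t - 11.8684)/(3.61*t^4 + 11.172*t^3 + 8.7196*t^2 + 0.1176*t + 0.0004)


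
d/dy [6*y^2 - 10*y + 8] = 12*y - 10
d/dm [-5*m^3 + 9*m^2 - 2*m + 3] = -15*m^2 + 18*m - 2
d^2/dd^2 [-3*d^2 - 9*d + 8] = -6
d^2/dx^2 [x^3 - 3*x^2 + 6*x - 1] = 6*x - 6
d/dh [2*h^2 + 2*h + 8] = 4*h + 2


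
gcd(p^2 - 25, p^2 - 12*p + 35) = p - 5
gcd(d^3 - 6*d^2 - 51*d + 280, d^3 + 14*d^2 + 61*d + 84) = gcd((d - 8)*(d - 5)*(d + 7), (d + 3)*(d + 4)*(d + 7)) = d + 7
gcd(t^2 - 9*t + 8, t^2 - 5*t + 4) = t - 1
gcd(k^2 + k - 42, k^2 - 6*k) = k - 6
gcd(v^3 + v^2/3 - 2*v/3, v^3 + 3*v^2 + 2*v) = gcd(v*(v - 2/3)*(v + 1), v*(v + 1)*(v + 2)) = v^2 + v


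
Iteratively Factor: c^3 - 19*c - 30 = (c + 3)*(c^2 - 3*c - 10) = (c - 5)*(c + 3)*(c + 2)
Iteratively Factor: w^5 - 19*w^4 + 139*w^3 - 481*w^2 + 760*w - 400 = (w - 1)*(w^4 - 18*w^3 + 121*w^2 - 360*w + 400) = (w - 5)*(w - 1)*(w^3 - 13*w^2 + 56*w - 80) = (w - 5)*(w - 4)*(w - 1)*(w^2 - 9*w + 20) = (w - 5)*(w - 4)^2*(w - 1)*(w - 5)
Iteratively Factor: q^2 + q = (q + 1)*(q)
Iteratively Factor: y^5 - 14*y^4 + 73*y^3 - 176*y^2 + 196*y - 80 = (y - 1)*(y^4 - 13*y^3 + 60*y^2 - 116*y + 80) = (y - 2)*(y - 1)*(y^3 - 11*y^2 + 38*y - 40) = (y - 4)*(y - 2)*(y - 1)*(y^2 - 7*y + 10) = (y - 4)*(y - 2)^2*(y - 1)*(y - 5)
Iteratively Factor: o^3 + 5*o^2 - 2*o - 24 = (o - 2)*(o^2 + 7*o + 12) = (o - 2)*(o + 4)*(o + 3)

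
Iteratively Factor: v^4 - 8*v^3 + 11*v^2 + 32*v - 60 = (v + 2)*(v^3 - 10*v^2 + 31*v - 30) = (v - 2)*(v + 2)*(v^2 - 8*v + 15) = (v - 5)*(v - 2)*(v + 2)*(v - 3)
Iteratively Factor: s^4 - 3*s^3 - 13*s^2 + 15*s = (s + 3)*(s^3 - 6*s^2 + 5*s) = (s - 5)*(s + 3)*(s^2 - s) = s*(s - 5)*(s + 3)*(s - 1)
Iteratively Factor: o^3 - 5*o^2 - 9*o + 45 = (o + 3)*(o^2 - 8*o + 15) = (o - 5)*(o + 3)*(o - 3)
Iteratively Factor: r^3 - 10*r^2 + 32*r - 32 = (r - 4)*(r^2 - 6*r + 8) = (r - 4)*(r - 2)*(r - 4)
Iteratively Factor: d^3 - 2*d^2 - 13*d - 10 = (d + 1)*(d^2 - 3*d - 10) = (d + 1)*(d + 2)*(d - 5)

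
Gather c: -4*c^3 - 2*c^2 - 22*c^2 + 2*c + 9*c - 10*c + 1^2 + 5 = -4*c^3 - 24*c^2 + c + 6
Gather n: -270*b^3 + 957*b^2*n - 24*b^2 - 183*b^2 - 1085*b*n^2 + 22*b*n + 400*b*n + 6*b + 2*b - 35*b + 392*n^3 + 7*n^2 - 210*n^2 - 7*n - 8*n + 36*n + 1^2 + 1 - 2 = -270*b^3 - 207*b^2 - 27*b + 392*n^3 + n^2*(-1085*b - 203) + n*(957*b^2 + 422*b + 21)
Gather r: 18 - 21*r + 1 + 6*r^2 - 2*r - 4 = 6*r^2 - 23*r + 15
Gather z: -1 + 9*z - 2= 9*z - 3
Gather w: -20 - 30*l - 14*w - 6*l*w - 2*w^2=-30*l - 2*w^2 + w*(-6*l - 14) - 20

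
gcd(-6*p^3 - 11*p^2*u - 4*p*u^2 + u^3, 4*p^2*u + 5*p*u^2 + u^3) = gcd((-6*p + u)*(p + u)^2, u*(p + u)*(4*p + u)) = p + u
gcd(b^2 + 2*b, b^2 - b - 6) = b + 2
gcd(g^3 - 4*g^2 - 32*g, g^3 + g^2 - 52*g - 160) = g^2 - 4*g - 32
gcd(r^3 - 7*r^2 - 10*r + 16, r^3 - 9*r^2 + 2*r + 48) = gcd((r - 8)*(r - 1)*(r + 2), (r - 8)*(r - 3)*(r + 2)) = r^2 - 6*r - 16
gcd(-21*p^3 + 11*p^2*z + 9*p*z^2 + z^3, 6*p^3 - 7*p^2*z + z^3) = -3*p^2 + 2*p*z + z^2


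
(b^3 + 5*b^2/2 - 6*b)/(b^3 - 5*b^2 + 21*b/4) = 2*(b + 4)/(2*b - 7)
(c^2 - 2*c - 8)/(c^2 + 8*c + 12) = (c - 4)/(c + 6)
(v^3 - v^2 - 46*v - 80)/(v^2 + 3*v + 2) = (v^2 - 3*v - 40)/(v + 1)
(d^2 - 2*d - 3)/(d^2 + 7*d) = (d^2 - 2*d - 3)/(d*(d + 7))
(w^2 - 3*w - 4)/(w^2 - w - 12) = (w + 1)/(w + 3)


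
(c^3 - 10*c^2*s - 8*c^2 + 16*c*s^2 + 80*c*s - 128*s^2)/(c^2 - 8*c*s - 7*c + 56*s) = (c^2 - 2*c*s - 8*c + 16*s)/(c - 7)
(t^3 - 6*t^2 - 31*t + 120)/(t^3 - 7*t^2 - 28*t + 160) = (t - 3)/(t - 4)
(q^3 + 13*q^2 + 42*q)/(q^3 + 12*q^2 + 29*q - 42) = q/(q - 1)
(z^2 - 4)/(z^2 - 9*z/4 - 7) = 4*(4 - z^2)/(-4*z^2 + 9*z + 28)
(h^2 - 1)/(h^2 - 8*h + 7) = (h + 1)/(h - 7)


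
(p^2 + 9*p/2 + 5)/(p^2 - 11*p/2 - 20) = (p + 2)/(p - 8)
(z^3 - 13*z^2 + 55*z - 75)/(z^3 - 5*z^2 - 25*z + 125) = (z - 3)/(z + 5)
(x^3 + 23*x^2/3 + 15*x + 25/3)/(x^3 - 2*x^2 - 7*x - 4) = (3*x^2 + 20*x + 25)/(3*(x^2 - 3*x - 4))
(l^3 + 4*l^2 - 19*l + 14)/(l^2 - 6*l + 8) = (l^2 + 6*l - 7)/(l - 4)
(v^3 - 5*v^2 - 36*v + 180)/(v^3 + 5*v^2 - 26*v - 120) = (v - 6)/(v + 4)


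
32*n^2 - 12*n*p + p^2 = (-8*n + p)*(-4*n + p)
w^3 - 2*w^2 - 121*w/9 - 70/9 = (w - 5)*(w + 2/3)*(w + 7/3)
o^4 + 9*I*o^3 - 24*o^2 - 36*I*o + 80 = (o - 2)*(o + 2)*(o + 4*I)*(o + 5*I)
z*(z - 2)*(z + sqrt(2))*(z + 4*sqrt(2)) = z^4 - 2*z^3 + 5*sqrt(2)*z^3 - 10*sqrt(2)*z^2 + 8*z^2 - 16*z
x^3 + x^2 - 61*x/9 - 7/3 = (x - 7/3)*(x + 1/3)*(x + 3)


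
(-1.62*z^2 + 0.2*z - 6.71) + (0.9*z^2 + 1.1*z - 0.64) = -0.72*z^2 + 1.3*z - 7.35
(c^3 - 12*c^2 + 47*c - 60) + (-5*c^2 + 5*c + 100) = c^3 - 17*c^2 + 52*c + 40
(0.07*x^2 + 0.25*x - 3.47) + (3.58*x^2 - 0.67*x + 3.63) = 3.65*x^2 - 0.42*x + 0.16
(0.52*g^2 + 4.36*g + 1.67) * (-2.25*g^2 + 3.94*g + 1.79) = -1.17*g^4 - 7.7612*g^3 + 14.3517*g^2 + 14.3842*g + 2.9893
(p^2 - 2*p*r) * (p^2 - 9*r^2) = p^4 - 2*p^3*r - 9*p^2*r^2 + 18*p*r^3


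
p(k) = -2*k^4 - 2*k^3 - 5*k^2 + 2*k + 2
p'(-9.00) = 5438.00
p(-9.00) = -12085.00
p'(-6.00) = 1574.00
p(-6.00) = -2350.00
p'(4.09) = -686.61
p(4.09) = -769.96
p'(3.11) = -327.77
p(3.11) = -287.40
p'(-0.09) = 2.86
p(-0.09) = 1.78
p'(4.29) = -782.95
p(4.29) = -916.77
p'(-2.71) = 144.26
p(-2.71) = -108.21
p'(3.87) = -590.25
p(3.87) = -629.68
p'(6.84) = -2907.22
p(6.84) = -5236.06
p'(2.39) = -165.39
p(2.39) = -114.34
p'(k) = -8*k^3 - 6*k^2 - 10*k + 2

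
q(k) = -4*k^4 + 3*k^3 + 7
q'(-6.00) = 3780.00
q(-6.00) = -5825.00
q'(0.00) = 0.00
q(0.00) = 7.00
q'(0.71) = -1.19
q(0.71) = 7.06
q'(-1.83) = 128.20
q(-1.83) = -56.25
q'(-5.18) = 2465.36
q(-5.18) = -3289.89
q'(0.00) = 0.00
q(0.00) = 7.00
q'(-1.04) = 27.73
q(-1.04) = -1.05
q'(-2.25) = 227.81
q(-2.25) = -129.69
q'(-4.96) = 2173.80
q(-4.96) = -2780.03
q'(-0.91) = 19.51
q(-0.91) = 2.00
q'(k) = -16*k^3 + 9*k^2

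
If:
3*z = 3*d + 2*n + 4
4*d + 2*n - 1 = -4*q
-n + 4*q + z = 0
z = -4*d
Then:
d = -14/29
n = 47/29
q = -9/116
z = 56/29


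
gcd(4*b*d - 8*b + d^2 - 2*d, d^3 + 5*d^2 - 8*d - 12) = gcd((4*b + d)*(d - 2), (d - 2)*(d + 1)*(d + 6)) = d - 2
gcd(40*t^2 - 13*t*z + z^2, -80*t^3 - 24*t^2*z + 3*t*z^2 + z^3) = -5*t + z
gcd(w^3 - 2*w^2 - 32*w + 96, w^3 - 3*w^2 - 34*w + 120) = w^2 + 2*w - 24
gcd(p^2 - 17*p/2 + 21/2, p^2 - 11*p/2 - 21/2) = p - 7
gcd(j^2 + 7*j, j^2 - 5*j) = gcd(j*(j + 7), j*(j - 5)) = j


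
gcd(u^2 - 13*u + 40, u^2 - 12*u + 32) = u - 8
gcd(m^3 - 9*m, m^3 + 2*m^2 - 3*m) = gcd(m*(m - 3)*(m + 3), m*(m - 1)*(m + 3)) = m^2 + 3*m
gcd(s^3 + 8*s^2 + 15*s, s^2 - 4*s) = s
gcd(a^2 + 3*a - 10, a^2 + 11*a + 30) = a + 5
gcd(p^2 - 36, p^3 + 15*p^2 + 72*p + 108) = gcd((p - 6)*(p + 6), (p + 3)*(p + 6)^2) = p + 6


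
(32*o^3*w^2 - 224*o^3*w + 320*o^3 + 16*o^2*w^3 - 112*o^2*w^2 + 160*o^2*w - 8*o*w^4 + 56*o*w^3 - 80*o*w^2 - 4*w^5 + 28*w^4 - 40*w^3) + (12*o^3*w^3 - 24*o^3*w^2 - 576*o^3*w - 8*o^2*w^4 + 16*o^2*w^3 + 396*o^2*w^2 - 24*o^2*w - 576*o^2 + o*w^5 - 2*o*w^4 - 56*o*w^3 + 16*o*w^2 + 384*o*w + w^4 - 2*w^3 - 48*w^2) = 12*o^3*w^3 + 8*o^3*w^2 - 800*o^3*w + 320*o^3 - 8*o^2*w^4 + 32*o^2*w^3 + 284*o^2*w^2 + 136*o^2*w - 576*o^2 + o*w^5 - 10*o*w^4 - 64*o*w^2 + 384*o*w - 4*w^5 + 29*w^4 - 42*w^3 - 48*w^2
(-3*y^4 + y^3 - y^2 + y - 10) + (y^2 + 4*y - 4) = -3*y^4 + y^3 + 5*y - 14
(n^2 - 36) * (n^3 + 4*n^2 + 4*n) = n^5 + 4*n^4 - 32*n^3 - 144*n^2 - 144*n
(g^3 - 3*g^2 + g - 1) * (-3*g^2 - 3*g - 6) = -3*g^5 + 6*g^4 + 18*g^2 - 3*g + 6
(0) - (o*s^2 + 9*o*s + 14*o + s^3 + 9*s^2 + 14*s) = -o*s^2 - 9*o*s - 14*o - s^3 - 9*s^2 - 14*s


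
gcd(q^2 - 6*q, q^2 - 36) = q - 6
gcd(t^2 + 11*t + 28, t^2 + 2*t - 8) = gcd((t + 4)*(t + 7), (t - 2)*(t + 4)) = t + 4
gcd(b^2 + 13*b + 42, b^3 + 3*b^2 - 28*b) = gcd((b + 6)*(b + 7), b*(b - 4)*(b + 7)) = b + 7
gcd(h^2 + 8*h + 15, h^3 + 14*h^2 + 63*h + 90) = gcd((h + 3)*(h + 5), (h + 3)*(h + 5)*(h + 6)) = h^2 + 8*h + 15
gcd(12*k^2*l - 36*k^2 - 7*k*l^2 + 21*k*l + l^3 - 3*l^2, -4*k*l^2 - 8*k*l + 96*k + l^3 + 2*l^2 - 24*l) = 4*k - l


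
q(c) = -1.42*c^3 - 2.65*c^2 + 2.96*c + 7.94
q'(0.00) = 2.96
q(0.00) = 7.94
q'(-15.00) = -876.04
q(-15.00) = 4159.79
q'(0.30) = 0.99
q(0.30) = 8.55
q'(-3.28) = -25.49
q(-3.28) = 19.83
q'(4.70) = -116.05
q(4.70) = -184.12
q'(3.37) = -63.28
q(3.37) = -66.53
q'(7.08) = -248.10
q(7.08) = -607.89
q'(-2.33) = -7.82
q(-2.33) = 4.62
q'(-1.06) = 3.79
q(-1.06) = 3.52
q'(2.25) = -30.53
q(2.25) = -14.99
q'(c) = -4.26*c^2 - 5.3*c + 2.96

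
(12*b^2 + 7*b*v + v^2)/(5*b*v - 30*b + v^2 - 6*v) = (12*b^2 + 7*b*v + v^2)/(5*b*v - 30*b + v^2 - 6*v)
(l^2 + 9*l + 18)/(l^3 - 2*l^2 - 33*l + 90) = (l + 3)/(l^2 - 8*l + 15)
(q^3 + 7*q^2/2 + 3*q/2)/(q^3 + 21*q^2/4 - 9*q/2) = 2*(2*q^2 + 7*q + 3)/(4*q^2 + 21*q - 18)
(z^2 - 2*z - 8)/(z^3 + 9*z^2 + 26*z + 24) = (z - 4)/(z^2 + 7*z + 12)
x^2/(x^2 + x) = x/(x + 1)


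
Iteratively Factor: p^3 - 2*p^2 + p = (p - 1)*(p^2 - p) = (p - 1)^2*(p)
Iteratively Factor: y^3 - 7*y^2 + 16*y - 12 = (y - 2)*(y^2 - 5*y + 6) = (y - 2)^2*(y - 3)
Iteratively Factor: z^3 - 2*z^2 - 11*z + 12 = (z + 3)*(z^2 - 5*z + 4) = (z - 4)*(z + 3)*(z - 1)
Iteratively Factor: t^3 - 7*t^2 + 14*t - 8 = (t - 2)*(t^2 - 5*t + 4) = (t - 4)*(t - 2)*(t - 1)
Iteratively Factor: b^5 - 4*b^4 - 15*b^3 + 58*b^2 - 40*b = (b - 1)*(b^4 - 3*b^3 - 18*b^2 + 40*b) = (b - 2)*(b - 1)*(b^3 - b^2 - 20*b) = (b - 2)*(b - 1)*(b + 4)*(b^2 - 5*b) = b*(b - 2)*(b - 1)*(b + 4)*(b - 5)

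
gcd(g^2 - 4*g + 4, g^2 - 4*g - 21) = 1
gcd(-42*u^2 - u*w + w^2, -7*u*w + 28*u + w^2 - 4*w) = 7*u - w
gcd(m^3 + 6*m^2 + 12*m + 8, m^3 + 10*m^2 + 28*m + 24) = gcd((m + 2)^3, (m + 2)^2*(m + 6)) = m^2 + 4*m + 4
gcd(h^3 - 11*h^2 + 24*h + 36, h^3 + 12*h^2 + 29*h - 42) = 1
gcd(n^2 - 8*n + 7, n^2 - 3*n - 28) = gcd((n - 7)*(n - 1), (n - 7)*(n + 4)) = n - 7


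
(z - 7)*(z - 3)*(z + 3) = z^3 - 7*z^2 - 9*z + 63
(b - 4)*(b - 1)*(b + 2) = b^3 - 3*b^2 - 6*b + 8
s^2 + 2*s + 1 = (s + 1)^2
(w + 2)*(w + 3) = w^2 + 5*w + 6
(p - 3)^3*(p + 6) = p^4 - 3*p^3 - 27*p^2 + 135*p - 162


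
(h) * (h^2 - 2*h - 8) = h^3 - 2*h^2 - 8*h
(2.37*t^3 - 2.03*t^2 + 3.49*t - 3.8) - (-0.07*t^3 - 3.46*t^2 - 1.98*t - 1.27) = 2.44*t^3 + 1.43*t^2 + 5.47*t - 2.53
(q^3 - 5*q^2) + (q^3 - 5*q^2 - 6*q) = 2*q^3 - 10*q^2 - 6*q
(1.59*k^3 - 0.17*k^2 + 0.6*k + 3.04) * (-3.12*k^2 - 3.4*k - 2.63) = -4.9608*k^5 - 4.8756*k^4 - 5.4757*k^3 - 11.0777*k^2 - 11.914*k - 7.9952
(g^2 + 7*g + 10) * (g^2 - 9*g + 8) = g^4 - 2*g^3 - 45*g^2 - 34*g + 80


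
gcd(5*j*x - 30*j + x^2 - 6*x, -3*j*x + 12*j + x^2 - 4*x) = 1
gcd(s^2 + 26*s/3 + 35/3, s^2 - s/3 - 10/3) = s + 5/3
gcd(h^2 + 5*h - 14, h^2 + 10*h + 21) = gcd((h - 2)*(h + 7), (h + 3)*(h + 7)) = h + 7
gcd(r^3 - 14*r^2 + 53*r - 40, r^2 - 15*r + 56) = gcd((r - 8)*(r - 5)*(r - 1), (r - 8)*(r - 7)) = r - 8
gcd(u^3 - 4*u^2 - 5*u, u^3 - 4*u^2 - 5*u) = u^3 - 4*u^2 - 5*u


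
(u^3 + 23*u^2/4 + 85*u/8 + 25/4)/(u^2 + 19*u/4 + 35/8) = (2*u^2 + 9*u + 10)/(2*u + 7)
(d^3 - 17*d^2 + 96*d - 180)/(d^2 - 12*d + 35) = (d^2 - 12*d + 36)/(d - 7)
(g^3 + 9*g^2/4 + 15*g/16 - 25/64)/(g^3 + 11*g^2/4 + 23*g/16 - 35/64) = (4*g + 5)/(4*g + 7)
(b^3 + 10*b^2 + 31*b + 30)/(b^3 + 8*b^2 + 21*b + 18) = (b + 5)/(b + 3)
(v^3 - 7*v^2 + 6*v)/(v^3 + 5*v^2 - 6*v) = (v - 6)/(v + 6)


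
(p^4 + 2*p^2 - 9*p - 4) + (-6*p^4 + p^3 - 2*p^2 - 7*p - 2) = -5*p^4 + p^3 - 16*p - 6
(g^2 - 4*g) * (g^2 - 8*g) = g^4 - 12*g^3 + 32*g^2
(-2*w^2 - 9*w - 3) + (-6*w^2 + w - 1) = -8*w^2 - 8*w - 4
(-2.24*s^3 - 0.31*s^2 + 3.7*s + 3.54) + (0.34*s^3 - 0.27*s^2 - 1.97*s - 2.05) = -1.9*s^3 - 0.58*s^2 + 1.73*s + 1.49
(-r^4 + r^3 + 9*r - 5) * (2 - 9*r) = 9*r^5 - 11*r^4 + 2*r^3 - 81*r^2 + 63*r - 10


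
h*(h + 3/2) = h^2 + 3*h/2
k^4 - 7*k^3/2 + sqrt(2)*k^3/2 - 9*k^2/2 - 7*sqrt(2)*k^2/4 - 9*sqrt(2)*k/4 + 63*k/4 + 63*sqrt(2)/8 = (k - 7/2)*(k - 3*sqrt(2)/2)*(k + sqrt(2)/2)*(k + 3*sqrt(2)/2)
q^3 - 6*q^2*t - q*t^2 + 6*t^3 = (q - 6*t)*(q - t)*(q + t)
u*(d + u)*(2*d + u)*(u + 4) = 2*d^2*u^2 + 8*d^2*u + 3*d*u^3 + 12*d*u^2 + u^4 + 4*u^3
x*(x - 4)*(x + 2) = x^3 - 2*x^2 - 8*x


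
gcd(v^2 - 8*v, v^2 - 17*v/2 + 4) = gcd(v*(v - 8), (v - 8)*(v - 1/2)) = v - 8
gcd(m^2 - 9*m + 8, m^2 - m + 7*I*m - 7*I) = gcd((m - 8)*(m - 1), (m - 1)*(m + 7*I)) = m - 1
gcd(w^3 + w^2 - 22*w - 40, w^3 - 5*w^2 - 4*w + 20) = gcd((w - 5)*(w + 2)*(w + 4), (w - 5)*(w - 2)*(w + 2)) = w^2 - 3*w - 10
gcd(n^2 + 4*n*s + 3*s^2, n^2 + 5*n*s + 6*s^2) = n + 3*s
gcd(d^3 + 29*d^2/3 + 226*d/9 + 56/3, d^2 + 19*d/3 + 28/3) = d + 7/3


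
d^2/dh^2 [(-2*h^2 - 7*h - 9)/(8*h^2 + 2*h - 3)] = 208*(-4*h^3 - 18*h^2 - 9*h - 3)/(512*h^6 + 384*h^5 - 480*h^4 - 280*h^3 + 180*h^2 + 54*h - 27)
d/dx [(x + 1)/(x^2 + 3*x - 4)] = (x^2 + 3*x - (x + 1)*(2*x + 3) - 4)/(x^2 + 3*x - 4)^2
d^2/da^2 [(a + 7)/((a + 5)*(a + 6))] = 2*(a^3 + 21*a^2 + 141*a + 307)/(a^6 + 33*a^5 + 453*a^4 + 3311*a^3 + 13590*a^2 + 29700*a + 27000)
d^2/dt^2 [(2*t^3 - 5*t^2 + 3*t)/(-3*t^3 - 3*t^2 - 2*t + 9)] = 2*(63*t^6 - 45*t^5 - 495*t^4 + 844*t^3 + 27*t^2 - 729*t + 351)/(27*t^9 + 81*t^8 + 135*t^7 - 108*t^6 - 396*t^5 - 531*t^4 + 413*t^3 + 621*t^2 + 486*t - 729)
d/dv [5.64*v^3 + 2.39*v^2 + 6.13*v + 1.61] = 16.92*v^2 + 4.78*v + 6.13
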